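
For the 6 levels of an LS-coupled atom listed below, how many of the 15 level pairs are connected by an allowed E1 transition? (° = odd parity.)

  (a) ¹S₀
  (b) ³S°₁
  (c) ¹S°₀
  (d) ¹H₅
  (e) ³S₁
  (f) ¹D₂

(a)–(b): forbidden (ΔS, ΔL).
(a)–(c): forbidden (ΔL, ΔJ).
(a)–(d): forbidden (parity, ΔL, ΔJ).
(a)–(e): forbidden (parity, ΔS, ΔL).
(a)–(f): forbidden (parity, ΔL, ΔJ).
(b)–(c): forbidden (parity, ΔS, ΔL).
(b)–(d): forbidden (ΔS, ΔL, ΔJ).
(b)–(e): forbidden (ΔL).
(b)–(f): forbidden (ΔS, ΔL).
(c)–(d): forbidden (ΔL, ΔJ).
(c)–(e): forbidden (ΔS, ΔL).
(c)–(f): forbidden (ΔL, ΔJ).
(d)–(e): forbidden (parity, ΔS, ΔL, ΔJ).
(d)–(f): forbidden (parity, ΔL, ΔJ).
(e)–(f): forbidden (parity, ΔS, ΔL).
Allowed pairs: 0 of 15.

0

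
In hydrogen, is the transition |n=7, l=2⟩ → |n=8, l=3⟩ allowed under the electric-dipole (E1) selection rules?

allowed

Initial l = 2, final l = 3, so Δl = +1. E1 requires Δl = ±1: ok.
All E1 selection rules are satisfied.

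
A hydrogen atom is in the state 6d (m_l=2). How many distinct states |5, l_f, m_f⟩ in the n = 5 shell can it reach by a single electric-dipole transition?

4

E1 requires Δl = ±1, so l_f ∈ {1, 3}; with 0 ≤ l_f ≤ n_f−1 = 4, the allowed l_f values are {1, 3}.
For l_f = 1: m_f ∈ {m_i−1, m_i, m_i+1} ∩ [−1, 1] = {1} → 1 state.
For l_f = 3: m_f ∈ {m_i−1, m_i, m_i+1} ∩ [−3, 3] = {1, 2, 3} → 3 states.
Total: 4.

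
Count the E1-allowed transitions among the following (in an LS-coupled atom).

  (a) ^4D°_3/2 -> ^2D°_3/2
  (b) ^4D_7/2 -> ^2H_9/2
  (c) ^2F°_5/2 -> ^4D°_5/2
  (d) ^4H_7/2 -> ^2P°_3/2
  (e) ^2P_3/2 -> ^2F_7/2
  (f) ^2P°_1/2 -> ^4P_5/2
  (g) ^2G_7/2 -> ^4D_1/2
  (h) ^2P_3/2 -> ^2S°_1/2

(a) forbidden (parity, ΔS fail)
(b) forbidden (parity, ΔS, ΔL fail)
(c) forbidden (parity, ΔS fail)
(d) forbidden (ΔS, ΔL, ΔJ fail)
(e) forbidden (parity, ΔL, ΔJ fail)
(f) forbidden (ΔS, ΔJ fail)
(g) forbidden (parity, ΔS, ΔL, ΔJ fail)
(h) allowed
Total allowed: 1 of 8.

1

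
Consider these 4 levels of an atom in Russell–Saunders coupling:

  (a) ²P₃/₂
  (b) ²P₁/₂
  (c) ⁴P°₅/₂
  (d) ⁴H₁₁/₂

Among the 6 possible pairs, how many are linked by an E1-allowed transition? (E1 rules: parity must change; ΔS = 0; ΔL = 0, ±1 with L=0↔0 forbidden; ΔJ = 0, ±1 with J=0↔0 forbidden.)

0

(a)–(b): forbidden (parity).
(a)–(c): forbidden (ΔS).
(a)–(d): forbidden (parity, ΔS, ΔL, ΔJ).
(b)–(c): forbidden (ΔS, ΔJ).
(b)–(d): forbidden (parity, ΔS, ΔL, ΔJ).
(c)–(d): forbidden (ΔL, ΔJ).
Allowed pairs: 0 of 6.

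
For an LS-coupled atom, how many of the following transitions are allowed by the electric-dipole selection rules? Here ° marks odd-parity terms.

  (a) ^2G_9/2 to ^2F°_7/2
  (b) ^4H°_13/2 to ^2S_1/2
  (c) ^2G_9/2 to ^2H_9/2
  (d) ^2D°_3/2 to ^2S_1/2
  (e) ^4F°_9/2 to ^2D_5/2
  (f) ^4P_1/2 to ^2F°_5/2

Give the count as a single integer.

1

(a) allowed
(b) forbidden (ΔS, ΔL, ΔJ fail)
(c) forbidden (parity fails)
(d) forbidden (ΔL fails)
(e) forbidden (ΔS, ΔJ fail)
(f) forbidden (ΔS, ΔL, ΔJ fail)
Total allowed: 1 of 6.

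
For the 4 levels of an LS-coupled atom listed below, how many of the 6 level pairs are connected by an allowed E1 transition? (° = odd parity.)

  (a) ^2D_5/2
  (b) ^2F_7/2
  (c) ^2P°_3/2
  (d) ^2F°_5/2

(a)–(b): forbidden (parity).
(a)–(c): allowed.
(a)–(d): allowed.
(b)–(c): forbidden (ΔL, ΔJ).
(b)–(d): allowed.
(c)–(d): forbidden (parity, ΔL).
Allowed pairs: 3 of 6.

3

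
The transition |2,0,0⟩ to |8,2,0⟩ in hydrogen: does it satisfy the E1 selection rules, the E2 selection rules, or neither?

E2

Δl = 2 − 0 = +2; l_i + l_f = 2.
Δm_l = +0.
E1 (Δl = ±1, |Δm_l| ≤ 1): not satisfied.
E2 (Δl = 0,±2, l_i+l_f ≥ 2, |Δm_l| ≤ 2): satisfied.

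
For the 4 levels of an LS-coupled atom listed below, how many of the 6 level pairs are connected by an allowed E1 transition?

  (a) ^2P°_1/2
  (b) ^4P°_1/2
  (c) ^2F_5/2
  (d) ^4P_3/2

(a)–(b): forbidden (parity, ΔS).
(a)–(c): forbidden (ΔL, ΔJ).
(a)–(d): forbidden (ΔS).
(b)–(c): forbidden (ΔS, ΔL, ΔJ).
(b)–(d): allowed.
(c)–(d): forbidden (parity, ΔS, ΔL).
Allowed pairs: 1 of 6.

1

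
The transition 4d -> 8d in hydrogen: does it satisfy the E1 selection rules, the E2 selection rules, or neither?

E2

Δl = 2 − 2 = +0; l_i + l_f = 4.
E1 (Δl = ±1): not satisfied.
E2 (Δl = 0,±2, l_i+l_f ≥ 2): satisfied.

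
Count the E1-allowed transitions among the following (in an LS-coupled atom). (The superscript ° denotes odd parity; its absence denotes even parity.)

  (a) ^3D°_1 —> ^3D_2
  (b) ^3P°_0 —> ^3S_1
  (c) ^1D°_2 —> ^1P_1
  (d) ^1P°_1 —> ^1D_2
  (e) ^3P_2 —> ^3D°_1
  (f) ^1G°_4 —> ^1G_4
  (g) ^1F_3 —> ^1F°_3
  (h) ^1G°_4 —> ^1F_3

8

(a) allowed
(b) allowed
(c) allowed
(d) allowed
(e) allowed
(f) allowed
(g) allowed
(h) allowed
Total allowed: 8 of 8.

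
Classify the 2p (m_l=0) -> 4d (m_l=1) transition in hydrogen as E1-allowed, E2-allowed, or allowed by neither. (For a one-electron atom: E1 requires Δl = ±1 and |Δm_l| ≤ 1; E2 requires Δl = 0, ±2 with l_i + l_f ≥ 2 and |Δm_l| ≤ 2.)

E1

Δl = 2 − 1 = +1; l_i + l_f = 3.
Δm_l = +1.
E1 (Δl = ±1, |Δm_l| ≤ 1): satisfied.
E2 (Δl = 0,±2, l_i+l_f ≥ 2, |Δm_l| ≤ 2): not satisfied.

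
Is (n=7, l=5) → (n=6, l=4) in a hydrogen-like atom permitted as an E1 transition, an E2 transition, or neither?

Δl = 4 − 5 = -1; l_i + l_f = 9.
E1 (Δl = ±1): satisfied.
E2 (Δl = 0,±2, l_i+l_f ≥ 2): not satisfied.

E1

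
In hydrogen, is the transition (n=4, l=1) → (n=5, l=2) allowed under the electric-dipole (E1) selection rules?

allowed

l: 1 → 2 (Δl = +1). Δl = ±1 ok.
All E1 selection rules are satisfied.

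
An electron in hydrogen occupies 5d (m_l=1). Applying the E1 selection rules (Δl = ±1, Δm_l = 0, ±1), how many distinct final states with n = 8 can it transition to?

5

E1 requires Δl = ±1, so l_f ∈ {1, 3}; with 0 ≤ l_f ≤ n_f−1 = 7, the allowed l_f values are {1, 3}.
For l_f = 1: m_f ∈ {m_i−1, m_i, m_i+1} ∩ [−1, 1] = {0, 1} → 2 states.
For l_f = 3: m_f ∈ {m_i−1, m_i, m_i+1} ∩ [−3, 3] = {0, 1, 2} → 3 states.
Total: 5.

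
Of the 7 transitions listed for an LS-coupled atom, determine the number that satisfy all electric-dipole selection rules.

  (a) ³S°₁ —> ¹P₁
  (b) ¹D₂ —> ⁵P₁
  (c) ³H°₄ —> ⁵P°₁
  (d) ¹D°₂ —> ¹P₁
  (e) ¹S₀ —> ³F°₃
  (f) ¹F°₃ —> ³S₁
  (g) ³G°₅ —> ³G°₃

(a) forbidden (ΔS fails)
(b) forbidden (parity, ΔS fail)
(c) forbidden (parity, ΔS, ΔL, ΔJ fail)
(d) allowed
(e) forbidden (ΔS, ΔL, ΔJ fail)
(f) forbidden (ΔS, ΔL, ΔJ fail)
(g) forbidden (parity, ΔJ fail)
Total allowed: 1 of 7.

1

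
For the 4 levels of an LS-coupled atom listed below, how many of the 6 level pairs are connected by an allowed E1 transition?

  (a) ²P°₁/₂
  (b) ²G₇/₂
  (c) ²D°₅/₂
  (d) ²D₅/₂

1

(a)–(b): forbidden (ΔL, ΔJ).
(a)–(c): forbidden (parity, ΔJ).
(a)–(d): forbidden (ΔJ).
(b)–(c): forbidden (ΔL).
(b)–(d): forbidden (parity, ΔL).
(c)–(d): allowed.
Allowed pairs: 1 of 6.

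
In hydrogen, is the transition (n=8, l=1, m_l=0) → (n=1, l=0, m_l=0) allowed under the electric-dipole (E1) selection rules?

Initial l = 1, final l = 0, so Δl = -1. E1 requires Δl = ±1: ok.
Δm_l = 0 − (0) = +0. E1 requires Δm_l = 0, ±1: ok.
All E1 selection rules are satisfied.

allowed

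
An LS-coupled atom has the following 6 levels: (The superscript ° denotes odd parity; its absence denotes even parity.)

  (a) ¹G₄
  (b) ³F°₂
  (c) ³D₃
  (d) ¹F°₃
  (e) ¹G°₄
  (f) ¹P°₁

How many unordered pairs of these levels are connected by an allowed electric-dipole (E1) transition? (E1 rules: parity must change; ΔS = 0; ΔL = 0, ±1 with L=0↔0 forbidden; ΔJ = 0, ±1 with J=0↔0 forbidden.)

3

(a)–(b): forbidden (ΔS, ΔJ).
(a)–(c): forbidden (parity, ΔS, ΔL).
(a)–(d): allowed.
(a)–(e): allowed.
(a)–(f): forbidden (ΔL, ΔJ).
(b)–(c): allowed.
(b)–(d): forbidden (parity, ΔS).
(b)–(e): forbidden (parity, ΔS, ΔJ).
(b)–(f): forbidden (parity, ΔS, ΔL).
(c)–(d): forbidden (ΔS).
(c)–(e): forbidden (ΔS, ΔL).
(c)–(f): forbidden (ΔS, ΔJ).
(d)–(e): forbidden (parity).
(d)–(f): forbidden (parity, ΔL, ΔJ).
(e)–(f): forbidden (parity, ΔL, ΔJ).
Allowed pairs: 3 of 15.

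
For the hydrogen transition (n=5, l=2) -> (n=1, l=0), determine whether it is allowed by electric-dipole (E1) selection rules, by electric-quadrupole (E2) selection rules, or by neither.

Δl = 0 − 2 = -2; l_i + l_f = 2.
E1 (Δl = ±1): not satisfied.
E2 (Δl = 0,±2, l_i+l_f ≥ 2): satisfied.

E2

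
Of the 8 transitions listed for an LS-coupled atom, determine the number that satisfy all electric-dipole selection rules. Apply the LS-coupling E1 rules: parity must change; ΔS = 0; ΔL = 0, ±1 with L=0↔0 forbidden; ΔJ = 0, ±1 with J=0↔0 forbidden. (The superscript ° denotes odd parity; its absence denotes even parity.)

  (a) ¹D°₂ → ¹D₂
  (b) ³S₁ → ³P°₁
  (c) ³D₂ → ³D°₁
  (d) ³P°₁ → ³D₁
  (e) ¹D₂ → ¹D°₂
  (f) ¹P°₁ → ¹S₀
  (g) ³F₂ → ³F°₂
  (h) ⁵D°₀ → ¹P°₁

(a) allowed
(b) allowed
(c) allowed
(d) allowed
(e) allowed
(f) allowed
(g) allowed
(h) forbidden (parity, ΔS fail)
Total allowed: 7 of 8.

7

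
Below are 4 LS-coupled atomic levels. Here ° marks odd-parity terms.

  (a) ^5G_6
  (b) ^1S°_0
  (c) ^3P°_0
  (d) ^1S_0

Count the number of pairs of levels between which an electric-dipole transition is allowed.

(a)–(b): forbidden (ΔS, ΔL, ΔJ).
(a)–(c): forbidden (ΔS, ΔL, ΔJ).
(a)–(d): forbidden (parity, ΔS, ΔL, ΔJ).
(b)–(c): forbidden (parity, ΔS, ΔJ).
(b)–(d): forbidden (ΔL, ΔJ).
(c)–(d): forbidden (ΔS, ΔJ).
Allowed pairs: 0 of 6.

0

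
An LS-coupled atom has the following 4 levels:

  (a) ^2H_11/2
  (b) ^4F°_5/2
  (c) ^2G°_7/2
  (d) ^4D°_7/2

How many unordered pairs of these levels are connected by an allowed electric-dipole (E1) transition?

(a)–(b): forbidden (ΔS, ΔL, ΔJ).
(a)–(c): forbidden (ΔJ).
(a)–(d): forbidden (ΔS, ΔL, ΔJ).
(b)–(c): forbidden (parity, ΔS).
(b)–(d): forbidden (parity).
(c)–(d): forbidden (parity, ΔS, ΔL).
Allowed pairs: 0 of 6.

0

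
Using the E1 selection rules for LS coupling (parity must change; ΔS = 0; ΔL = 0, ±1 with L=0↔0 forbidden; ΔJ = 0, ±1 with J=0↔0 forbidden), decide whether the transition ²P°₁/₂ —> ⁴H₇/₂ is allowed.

forbidden

Parity must change: odd → even — ✓.
ΔS = 0: S: 1/2 → 3/2 — ✗.
ΔL = 0, ±1 (not L=0↔0): L: 1 → 5, ΔL = +4 — ✗.
ΔJ = 0, ±1 (not J=0↔0): J: 1/2 → 7/2, ΔJ = +3 — ✗.
Rule(s) violated: ΔS, ΔL, ΔJ.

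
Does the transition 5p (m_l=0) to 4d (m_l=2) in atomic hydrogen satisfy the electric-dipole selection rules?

Initial l = 1, final l = 2, so Δl = +1. E1 requires Δl = ±1: satisfied.
Δm_l = 2 − (0) = +2. E1 requires Δm_l = 0, ±1: violated.
The transition is electric-dipole forbidden.

forbidden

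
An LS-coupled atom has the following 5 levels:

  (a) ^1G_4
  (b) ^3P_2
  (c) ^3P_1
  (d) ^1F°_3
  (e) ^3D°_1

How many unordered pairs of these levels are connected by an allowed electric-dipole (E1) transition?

(a)–(b): forbidden (parity, ΔS, ΔL, ΔJ).
(a)–(c): forbidden (parity, ΔS, ΔL, ΔJ).
(a)–(d): allowed.
(a)–(e): forbidden (ΔS, ΔL, ΔJ).
(b)–(c): forbidden (parity).
(b)–(d): forbidden (ΔS, ΔL).
(b)–(e): allowed.
(c)–(d): forbidden (ΔS, ΔL, ΔJ).
(c)–(e): allowed.
(d)–(e): forbidden (parity, ΔS, ΔJ).
Allowed pairs: 3 of 10.

3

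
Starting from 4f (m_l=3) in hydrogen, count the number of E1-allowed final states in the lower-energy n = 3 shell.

E1 requires Δl = ±1, so l_f ∈ {2, 4}; with 0 ≤ l_f ≤ n_f−1 = 2, the allowed l_f values are {2}.
For l_f = 2: m_f ∈ {m_i−1, m_i, m_i+1} ∩ [−2, 2] = {2} → 1 state.
Total: 1.

1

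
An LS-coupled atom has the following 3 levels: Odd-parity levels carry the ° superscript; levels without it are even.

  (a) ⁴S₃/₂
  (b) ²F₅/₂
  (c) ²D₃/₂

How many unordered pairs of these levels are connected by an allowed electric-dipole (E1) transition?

(a)–(b): forbidden (parity, ΔS, ΔL).
(a)–(c): forbidden (parity, ΔS, ΔL).
(b)–(c): forbidden (parity).
Allowed pairs: 0 of 3.

0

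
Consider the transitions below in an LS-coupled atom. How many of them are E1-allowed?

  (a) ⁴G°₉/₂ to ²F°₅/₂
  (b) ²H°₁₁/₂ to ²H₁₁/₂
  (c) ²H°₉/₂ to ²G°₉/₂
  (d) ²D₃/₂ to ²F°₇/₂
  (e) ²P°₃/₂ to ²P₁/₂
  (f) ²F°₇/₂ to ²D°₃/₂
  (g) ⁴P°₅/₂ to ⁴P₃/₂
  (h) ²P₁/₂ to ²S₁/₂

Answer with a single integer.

(a) forbidden (parity, ΔS, ΔJ fail)
(b) allowed
(c) forbidden (parity fails)
(d) forbidden (ΔJ fails)
(e) allowed
(f) forbidden (parity, ΔJ fail)
(g) allowed
(h) forbidden (parity fails)
Total allowed: 3 of 8.

3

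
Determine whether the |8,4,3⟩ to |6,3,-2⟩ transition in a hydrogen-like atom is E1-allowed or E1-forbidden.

Δl = 3 − 4 = -1; the E1 rule Δl = ±1 is ok.
Δm_l = -2 − (3) = -5. E1 requires Δm_l = 0, ±1: fails.
The transition is electric-dipole forbidden.

forbidden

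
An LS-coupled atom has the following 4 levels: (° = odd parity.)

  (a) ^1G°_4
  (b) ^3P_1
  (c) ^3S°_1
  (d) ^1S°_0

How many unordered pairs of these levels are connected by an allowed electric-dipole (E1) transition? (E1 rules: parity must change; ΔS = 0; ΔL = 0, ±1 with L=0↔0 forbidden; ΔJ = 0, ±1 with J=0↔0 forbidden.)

(a)–(b): forbidden (ΔS, ΔL, ΔJ).
(a)–(c): forbidden (parity, ΔS, ΔL, ΔJ).
(a)–(d): forbidden (parity, ΔL, ΔJ).
(b)–(c): allowed.
(b)–(d): forbidden (ΔS).
(c)–(d): forbidden (parity, ΔS, ΔL).
Allowed pairs: 1 of 6.

1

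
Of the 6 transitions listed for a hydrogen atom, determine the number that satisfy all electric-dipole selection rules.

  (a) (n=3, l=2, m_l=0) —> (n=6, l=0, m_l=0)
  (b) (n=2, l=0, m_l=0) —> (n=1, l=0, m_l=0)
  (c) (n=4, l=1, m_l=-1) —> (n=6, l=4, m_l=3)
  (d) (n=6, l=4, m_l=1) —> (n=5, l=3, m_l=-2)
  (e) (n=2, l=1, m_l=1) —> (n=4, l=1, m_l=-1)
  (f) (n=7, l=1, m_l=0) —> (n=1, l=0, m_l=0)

1

(a) forbidden — Δl = -2 (E1 requires Δl = ±1)
(b) forbidden — Δl = +0 (E1 requires Δl = ±1)
(c) forbidden — Δl = +3 (E1 requires Δl = ±1); Δm_l = +4 (E1 requires Δm_l = 0, ±1)
(d) forbidden — Δm_l = -3 (E1 requires Δm_l = 0, ±1)
(e) forbidden — Δl = +0 (E1 requires Δl = ±1); Δm_l = -2 (E1 requires Δm_l = 0, ±1)
(f) allowed
Total allowed: 1 of 6.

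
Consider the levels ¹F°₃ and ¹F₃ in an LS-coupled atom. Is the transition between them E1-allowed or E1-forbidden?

Reading off the term symbols: S 0→0, L 3→3, J 3→3, parity odd→even.
Parity must change: odd → even — passes.
ΔS = 0: S: 0 → 0 — passes.
ΔL = 0, ±1 (not L=0↔0): L: 3 → 3, ΔL = +0 — passes.
ΔJ = 0, ±1 (not J=0↔0): J: 3 → 3, ΔJ = +0 — passes.
All four E1 rules are satisfied.

allowed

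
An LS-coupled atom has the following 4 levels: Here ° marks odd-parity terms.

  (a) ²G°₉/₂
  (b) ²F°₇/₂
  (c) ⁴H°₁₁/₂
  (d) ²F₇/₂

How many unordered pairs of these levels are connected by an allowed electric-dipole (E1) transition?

(a)–(b): forbidden (parity).
(a)–(c): forbidden (parity, ΔS).
(a)–(d): allowed.
(b)–(c): forbidden (parity, ΔS, ΔL, ΔJ).
(b)–(d): allowed.
(c)–(d): forbidden (ΔS, ΔL, ΔJ).
Allowed pairs: 2 of 6.

2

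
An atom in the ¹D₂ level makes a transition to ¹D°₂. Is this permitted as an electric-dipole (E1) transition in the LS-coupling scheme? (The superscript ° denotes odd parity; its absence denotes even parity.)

allowed

Reading off the term symbols: S 0→0, L 2→2, J 2→2, parity even→odd.
Parity must change: even → odd — satisfied.
ΔS = 0: S: 0 → 0 — satisfied.
ΔL = 0, ±1 (not L=0↔0): L: 2 → 2, ΔL = +0 — satisfied.
ΔJ = 0, ±1 (not J=0↔0): J: 2 → 2, ΔJ = +0 — satisfied.
All four E1 rules are satisfied.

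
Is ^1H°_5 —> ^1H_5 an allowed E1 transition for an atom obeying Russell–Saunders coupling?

Parity must change: odd → even — passes.
ΔS = 0: S: 0 → 0 — passes.
ΔL = 0, ±1 (not L=0↔0): L: 5 → 5, ΔL = +0 — passes.
ΔJ = 0, ±1 (not J=0↔0): J: 5 → 5, ΔJ = +0 — passes.
All four E1 rules are satisfied.

allowed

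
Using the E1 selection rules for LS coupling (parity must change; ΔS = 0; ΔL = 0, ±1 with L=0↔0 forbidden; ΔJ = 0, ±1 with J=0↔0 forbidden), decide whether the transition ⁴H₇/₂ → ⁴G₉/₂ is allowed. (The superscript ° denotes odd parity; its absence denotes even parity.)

forbidden

Initial level: S=3/2, L=5, J=7/2, parity even. Final level: S=3/2, L=4, J=9/2, parity even.
Parity must change: even → even — fails.
ΔS = 0: S: 3/2 → 3/2 — ok.
ΔL = 0, ±1 (not L=0↔0): L: 5 → 4, ΔL = -1 — ok.
ΔJ = 0, ±1 (not J=0↔0): J: 7/2 → 9/2, ΔJ = +1 — ok.
Rule(s) violated: parity.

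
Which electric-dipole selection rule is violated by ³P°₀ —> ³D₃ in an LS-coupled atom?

Reading off the term symbols: S 1→1, L 1→2, J 0→3, parity odd→even.
ΔL = 0, ±1 (not L=0↔0): L: 1 → 2, ΔL = +1 — ok.
ΔS = 0: S: 1 → 1 — ok.
Parity must change: odd → even — ok.
ΔJ = 0, ±1 (not J=0↔0): J: 0 → 3, ΔJ = +3 — fails.

the ΔJ = 0, ±1 rule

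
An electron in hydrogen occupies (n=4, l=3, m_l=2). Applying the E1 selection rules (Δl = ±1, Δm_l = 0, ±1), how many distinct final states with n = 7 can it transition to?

5

E1 requires Δl = ±1, so l_f ∈ {2, 4}; with 0 ≤ l_f ≤ n_f−1 = 6, the allowed l_f values are {2, 4}.
For l_f = 2: m_f ∈ {m_i−1, m_i, m_i+1} ∩ [−2, 2] = {1, 2} → 2 states.
For l_f = 4: m_f ∈ {m_i−1, m_i, m_i+1} ∩ [−4, 4] = {1, 2, 3} → 3 states.
Total: 5.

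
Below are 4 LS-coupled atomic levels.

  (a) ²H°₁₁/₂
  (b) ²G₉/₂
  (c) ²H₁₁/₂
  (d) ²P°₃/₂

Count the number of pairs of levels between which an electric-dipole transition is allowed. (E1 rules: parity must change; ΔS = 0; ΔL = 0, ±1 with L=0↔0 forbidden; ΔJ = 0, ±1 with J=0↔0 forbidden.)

2

(a)–(b): allowed.
(a)–(c): allowed.
(a)–(d): forbidden (parity, ΔL, ΔJ).
(b)–(c): forbidden (parity).
(b)–(d): forbidden (ΔL, ΔJ).
(c)–(d): forbidden (ΔL, ΔJ).
Allowed pairs: 2 of 6.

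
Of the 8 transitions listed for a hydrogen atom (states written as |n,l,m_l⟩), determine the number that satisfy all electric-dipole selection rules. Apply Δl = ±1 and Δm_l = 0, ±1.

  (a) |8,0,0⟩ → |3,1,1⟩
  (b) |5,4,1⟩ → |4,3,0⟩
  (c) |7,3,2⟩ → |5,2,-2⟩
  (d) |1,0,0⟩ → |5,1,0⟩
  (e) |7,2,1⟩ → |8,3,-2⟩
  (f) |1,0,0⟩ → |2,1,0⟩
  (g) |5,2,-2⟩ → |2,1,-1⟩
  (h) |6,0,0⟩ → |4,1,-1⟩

6

(a) allowed
(b) allowed
(c) forbidden — Δm_l = -4 (E1 requires Δm_l = 0, ±1)
(d) allowed
(e) forbidden — Δm_l = -3 (E1 requires Δm_l = 0, ±1)
(f) allowed
(g) allowed
(h) allowed
Total allowed: 6 of 8.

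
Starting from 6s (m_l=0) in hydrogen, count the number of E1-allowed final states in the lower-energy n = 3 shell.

E1 requires Δl = ±1, so l_f ∈ {-1, 1}; with 0 ≤ l_f ≤ n_f−1 = 2, the allowed l_f values are {1}.
For l_f = 1: m_f ∈ {m_i−1, m_i, m_i+1} ∩ [−1, 1] = {-1, 0, 1} → 3 states.
Total: 3.

3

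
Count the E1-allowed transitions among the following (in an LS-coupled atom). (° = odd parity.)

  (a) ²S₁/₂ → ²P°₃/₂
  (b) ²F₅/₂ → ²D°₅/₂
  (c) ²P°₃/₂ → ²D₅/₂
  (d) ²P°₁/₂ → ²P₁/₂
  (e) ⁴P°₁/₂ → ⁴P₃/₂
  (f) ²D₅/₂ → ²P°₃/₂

6

(a) allowed
(b) allowed
(c) allowed
(d) allowed
(e) allowed
(f) allowed
Total allowed: 6 of 6.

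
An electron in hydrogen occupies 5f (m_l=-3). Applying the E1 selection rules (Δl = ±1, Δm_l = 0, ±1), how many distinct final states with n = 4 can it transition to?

1

E1 requires Δl = ±1, so l_f ∈ {2, 4}; with 0 ≤ l_f ≤ n_f−1 = 3, the allowed l_f values are {2}.
For l_f = 2: m_f ∈ {m_i−1, m_i, m_i+1} ∩ [−2, 2] = {-2} → 1 state.
Total: 1.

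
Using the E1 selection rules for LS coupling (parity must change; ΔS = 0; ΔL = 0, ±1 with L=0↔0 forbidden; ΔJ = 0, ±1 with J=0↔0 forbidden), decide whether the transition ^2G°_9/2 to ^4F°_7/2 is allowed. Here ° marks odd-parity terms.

forbidden

Parity must change: odd → odd — ✗.
ΔS = 0: S: 1/2 → 3/2 — ✗.
ΔL = 0, ±1 (not L=0↔0): L: 4 → 3, ΔL = -1 — ✓.
ΔJ = 0, ±1 (not J=0↔0): J: 9/2 → 7/2, ΔJ = -1 — ✓.
Rule(s) violated: parity, ΔS.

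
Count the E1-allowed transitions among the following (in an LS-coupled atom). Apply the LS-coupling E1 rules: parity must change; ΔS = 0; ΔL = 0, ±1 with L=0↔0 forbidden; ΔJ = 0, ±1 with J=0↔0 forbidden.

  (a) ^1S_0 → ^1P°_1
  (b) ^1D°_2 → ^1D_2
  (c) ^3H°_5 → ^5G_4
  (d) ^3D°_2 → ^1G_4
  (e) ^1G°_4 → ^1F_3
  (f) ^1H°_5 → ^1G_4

(a) allowed
(b) allowed
(c) forbidden (ΔS fails)
(d) forbidden (ΔS, ΔL, ΔJ fail)
(e) allowed
(f) allowed
Total allowed: 4 of 6.

4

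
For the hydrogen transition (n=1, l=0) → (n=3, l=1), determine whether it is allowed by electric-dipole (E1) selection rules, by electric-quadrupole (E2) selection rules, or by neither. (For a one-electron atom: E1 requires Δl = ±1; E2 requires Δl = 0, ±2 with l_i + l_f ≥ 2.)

E1

Δl = 1 − 0 = +1; l_i + l_f = 1.
E1 (Δl = ±1): satisfied.
E2 (Δl = 0,±2, l_i+l_f ≥ 2): not satisfied.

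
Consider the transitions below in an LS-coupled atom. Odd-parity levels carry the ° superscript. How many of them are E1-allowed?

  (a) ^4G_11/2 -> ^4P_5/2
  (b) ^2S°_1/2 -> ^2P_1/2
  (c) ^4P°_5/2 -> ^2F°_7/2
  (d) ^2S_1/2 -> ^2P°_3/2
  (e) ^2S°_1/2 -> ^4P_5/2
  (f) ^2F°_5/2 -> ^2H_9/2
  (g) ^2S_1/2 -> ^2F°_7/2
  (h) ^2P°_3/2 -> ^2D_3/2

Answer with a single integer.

(a) forbidden (parity, ΔL, ΔJ fail)
(b) allowed
(c) forbidden (parity, ΔS, ΔL fail)
(d) allowed
(e) forbidden (ΔS, ΔJ fail)
(f) forbidden (ΔL, ΔJ fail)
(g) forbidden (ΔL, ΔJ fail)
(h) allowed
Total allowed: 3 of 8.

3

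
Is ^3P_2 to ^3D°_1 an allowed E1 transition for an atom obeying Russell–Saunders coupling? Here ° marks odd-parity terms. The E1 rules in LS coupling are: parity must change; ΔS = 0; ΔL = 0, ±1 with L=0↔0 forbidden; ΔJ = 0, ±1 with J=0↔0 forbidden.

Initial level: S=1, L=1, J=2, parity even. Final level: S=1, L=2, J=1, parity odd.
Parity must change: even → odd — satisfied.
ΔS = 0: S: 1 → 1 — satisfied.
ΔL = 0, ±1 (not L=0↔0): L: 1 → 2, ΔL = +1 — satisfied.
ΔJ = 0, ±1 (not J=0↔0): J: 2 → 1, ΔJ = -1 — satisfied.
All four E1 rules are satisfied.

allowed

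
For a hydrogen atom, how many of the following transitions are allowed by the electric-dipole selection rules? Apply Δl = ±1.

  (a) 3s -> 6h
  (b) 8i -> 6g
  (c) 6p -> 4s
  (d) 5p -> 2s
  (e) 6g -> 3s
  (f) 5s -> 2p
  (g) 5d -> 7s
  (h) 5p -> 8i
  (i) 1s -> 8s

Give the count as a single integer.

(a) forbidden — Δl = +5 (E1 requires Δl = ±1)
(b) forbidden — Δl = -2 (E1 requires Δl = ±1)
(c) allowed
(d) allowed
(e) forbidden — Δl = -4 (E1 requires Δl = ±1)
(f) allowed
(g) forbidden — Δl = -2 (E1 requires Δl = ±1)
(h) forbidden — Δl = +5 (E1 requires Δl = ±1)
(i) forbidden — Δl = +0 (E1 requires Δl = ±1)
Total allowed: 3 of 9.

3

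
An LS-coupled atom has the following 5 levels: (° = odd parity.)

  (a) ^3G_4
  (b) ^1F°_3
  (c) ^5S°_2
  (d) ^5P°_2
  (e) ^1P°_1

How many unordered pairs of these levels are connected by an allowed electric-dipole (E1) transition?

0

(a)–(b): forbidden (ΔS).
(a)–(c): forbidden (ΔS, ΔL, ΔJ).
(a)–(d): forbidden (ΔS, ΔL, ΔJ).
(a)–(e): forbidden (ΔS, ΔL, ΔJ).
(b)–(c): forbidden (parity, ΔS, ΔL).
(b)–(d): forbidden (parity, ΔS, ΔL).
(b)–(e): forbidden (parity, ΔL, ΔJ).
(c)–(d): forbidden (parity).
(c)–(e): forbidden (parity, ΔS).
(d)–(e): forbidden (parity, ΔS).
Allowed pairs: 0 of 10.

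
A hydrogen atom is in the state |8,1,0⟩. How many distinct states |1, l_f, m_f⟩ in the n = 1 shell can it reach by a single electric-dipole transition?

1

E1 requires Δl = ±1, so l_f ∈ {0, 2}; with 0 ≤ l_f ≤ n_f−1 = 0, the allowed l_f values are {0}.
For l_f = 0: m_f ∈ {m_i−1, m_i, m_i+1} ∩ [−0, 0] = {0} → 1 state.
Total: 1.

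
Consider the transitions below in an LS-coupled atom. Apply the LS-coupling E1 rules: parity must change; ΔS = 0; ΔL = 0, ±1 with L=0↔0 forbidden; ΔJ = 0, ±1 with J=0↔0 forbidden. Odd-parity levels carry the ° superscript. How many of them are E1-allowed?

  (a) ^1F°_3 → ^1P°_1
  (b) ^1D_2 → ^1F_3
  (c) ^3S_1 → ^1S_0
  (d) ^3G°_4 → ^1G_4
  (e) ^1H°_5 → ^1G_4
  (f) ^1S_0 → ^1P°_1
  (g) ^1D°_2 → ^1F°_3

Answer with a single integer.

2

(a) forbidden (parity, ΔL, ΔJ fail)
(b) forbidden (parity fails)
(c) forbidden (parity, ΔS, ΔL fail)
(d) forbidden (ΔS fails)
(e) allowed
(f) allowed
(g) forbidden (parity fails)
Total allowed: 2 of 7.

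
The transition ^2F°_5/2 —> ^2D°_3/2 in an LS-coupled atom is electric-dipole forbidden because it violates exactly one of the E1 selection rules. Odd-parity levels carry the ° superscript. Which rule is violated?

parity

Initial level: S=1/2, L=3, J=5/2, parity odd. Final level: S=1/2, L=2, J=3/2, parity odd.
Parity must change: odd → odd — fails.
ΔS = 0: S: 1/2 → 1/2 — ok.
ΔL = 0, ±1 (not L=0↔0): L: 3 → 2, ΔL = -1 — ok.
ΔJ = 0, ±1 (not J=0↔0): J: 5/2 → 3/2, ΔJ = -1 — ok.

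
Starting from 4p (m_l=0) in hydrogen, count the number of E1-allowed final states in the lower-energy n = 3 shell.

4

E1 requires Δl = ±1, so l_f ∈ {0, 2}; with 0 ≤ l_f ≤ n_f−1 = 2, the allowed l_f values are {0, 2}.
For l_f = 0: m_f ∈ {m_i−1, m_i, m_i+1} ∩ [−0, 0] = {0} → 1 state.
For l_f = 2: m_f ∈ {m_i−1, m_i, m_i+1} ∩ [−2, 2] = {-1, 0, 1} → 3 states.
Total: 4.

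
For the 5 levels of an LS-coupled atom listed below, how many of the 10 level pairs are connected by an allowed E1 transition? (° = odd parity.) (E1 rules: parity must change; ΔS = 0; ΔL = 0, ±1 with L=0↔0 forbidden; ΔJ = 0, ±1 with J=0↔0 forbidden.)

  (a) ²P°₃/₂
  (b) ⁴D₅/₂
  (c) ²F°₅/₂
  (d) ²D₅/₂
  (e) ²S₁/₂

(a)–(b): forbidden (ΔS).
(a)–(c): forbidden (parity, ΔL).
(a)–(d): allowed.
(a)–(e): allowed.
(b)–(c): forbidden (ΔS).
(b)–(d): forbidden (parity, ΔS).
(b)–(e): forbidden (parity, ΔS, ΔL, ΔJ).
(c)–(d): allowed.
(c)–(e): forbidden (ΔL, ΔJ).
(d)–(e): forbidden (parity, ΔL, ΔJ).
Allowed pairs: 3 of 10.

3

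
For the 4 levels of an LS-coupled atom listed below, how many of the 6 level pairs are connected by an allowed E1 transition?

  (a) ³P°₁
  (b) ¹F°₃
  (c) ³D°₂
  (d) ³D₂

2

(a)–(b): forbidden (parity, ΔS, ΔL, ΔJ).
(a)–(c): forbidden (parity).
(a)–(d): allowed.
(b)–(c): forbidden (parity, ΔS).
(b)–(d): forbidden (ΔS).
(c)–(d): allowed.
Allowed pairs: 2 of 6.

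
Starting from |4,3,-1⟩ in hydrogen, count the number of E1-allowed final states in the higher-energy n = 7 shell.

E1 requires Δl = ±1, so l_f ∈ {2, 4}; with 0 ≤ l_f ≤ n_f−1 = 6, the allowed l_f values are {2, 4}.
For l_f = 2: m_f ∈ {m_i−1, m_i, m_i+1} ∩ [−2, 2] = {-2, -1, 0} → 3 states.
For l_f = 4: m_f ∈ {m_i−1, m_i, m_i+1} ∩ [−4, 4] = {-2, -1, 0} → 3 states.
Total: 6.

6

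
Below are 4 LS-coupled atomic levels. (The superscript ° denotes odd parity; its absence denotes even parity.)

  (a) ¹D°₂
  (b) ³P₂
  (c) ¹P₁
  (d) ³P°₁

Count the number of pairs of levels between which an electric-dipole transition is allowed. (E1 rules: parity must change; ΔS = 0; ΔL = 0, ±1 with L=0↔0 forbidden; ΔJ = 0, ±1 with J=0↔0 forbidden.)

2

(a)–(b): forbidden (ΔS).
(a)–(c): allowed.
(a)–(d): forbidden (parity, ΔS).
(b)–(c): forbidden (parity, ΔS).
(b)–(d): allowed.
(c)–(d): forbidden (ΔS).
Allowed pairs: 2 of 6.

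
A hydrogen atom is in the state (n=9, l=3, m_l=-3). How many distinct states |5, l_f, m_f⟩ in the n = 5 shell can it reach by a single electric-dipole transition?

4

E1 requires Δl = ±1, so l_f ∈ {2, 4}; with 0 ≤ l_f ≤ n_f−1 = 4, the allowed l_f values are {2, 4}.
For l_f = 2: m_f ∈ {m_i−1, m_i, m_i+1} ∩ [−2, 2] = {-2} → 1 state.
For l_f = 4: m_f ∈ {m_i−1, m_i, m_i+1} ∩ [−4, 4] = {-4, -3, -2} → 3 states.
Total: 4.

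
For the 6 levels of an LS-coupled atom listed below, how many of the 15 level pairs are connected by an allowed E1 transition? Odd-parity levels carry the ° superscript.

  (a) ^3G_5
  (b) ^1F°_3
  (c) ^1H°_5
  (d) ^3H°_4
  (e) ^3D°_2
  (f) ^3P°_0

(a)–(b): forbidden (ΔS, ΔJ).
(a)–(c): forbidden (ΔS).
(a)–(d): allowed.
(a)–(e): forbidden (ΔL, ΔJ).
(a)–(f): forbidden (ΔL, ΔJ).
(b)–(c): forbidden (parity, ΔL, ΔJ).
(b)–(d): forbidden (parity, ΔS, ΔL).
(b)–(e): forbidden (parity, ΔS).
(b)–(f): forbidden (parity, ΔS, ΔL, ΔJ).
(c)–(d): forbidden (parity, ΔS).
(c)–(e): forbidden (parity, ΔS, ΔL, ΔJ).
(c)–(f): forbidden (parity, ΔS, ΔL, ΔJ).
(d)–(e): forbidden (parity, ΔL, ΔJ).
(d)–(f): forbidden (parity, ΔL, ΔJ).
(e)–(f): forbidden (parity, ΔJ).
Allowed pairs: 1 of 15.

1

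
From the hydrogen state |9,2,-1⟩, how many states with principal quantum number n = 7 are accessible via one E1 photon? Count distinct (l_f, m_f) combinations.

E1 requires Δl = ±1, so l_f ∈ {1, 3}; with 0 ≤ l_f ≤ n_f−1 = 6, the allowed l_f values are {1, 3}.
For l_f = 1: m_f ∈ {m_i−1, m_i, m_i+1} ∩ [−1, 1] = {-1, 0} → 2 states.
For l_f = 3: m_f ∈ {m_i−1, m_i, m_i+1} ∩ [−3, 3] = {-2, -1, 0} → 3 states.
Total: 5.

5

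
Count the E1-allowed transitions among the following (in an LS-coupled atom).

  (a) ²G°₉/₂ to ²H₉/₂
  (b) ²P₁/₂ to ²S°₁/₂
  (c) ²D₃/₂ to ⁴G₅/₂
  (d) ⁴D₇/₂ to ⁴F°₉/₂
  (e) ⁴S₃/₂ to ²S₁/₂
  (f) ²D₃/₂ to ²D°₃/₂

4

(a) allowed
(b) allowed
(c) forbidden (parity, ΔS, ΔL fail)
(d) allowed
(e) forbidden (parity, ΔS, ΔL fail)
(f) allowed
Total allowed: 4 of 6.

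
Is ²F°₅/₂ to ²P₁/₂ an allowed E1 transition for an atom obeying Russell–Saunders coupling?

Reading off the term symbols: S 1/2→1/2, L 3→1, J 5/2→1/2, parity odd→even.
Parity must change: odd → even — satisfied.
ΔS = 0: S: 1/2 → 1/2 — satisfied.
ΔL = 0, ±1 (not L=0↔0): L: 3 → 1, ΔL = -2 — violated.
ΔJ = 0, ±1 (not J=0↔0): J: 5/2 → 1/2, ΔJ = -2 — violated.
Rule(s) violated: ΔL, ΔJ.

forbidden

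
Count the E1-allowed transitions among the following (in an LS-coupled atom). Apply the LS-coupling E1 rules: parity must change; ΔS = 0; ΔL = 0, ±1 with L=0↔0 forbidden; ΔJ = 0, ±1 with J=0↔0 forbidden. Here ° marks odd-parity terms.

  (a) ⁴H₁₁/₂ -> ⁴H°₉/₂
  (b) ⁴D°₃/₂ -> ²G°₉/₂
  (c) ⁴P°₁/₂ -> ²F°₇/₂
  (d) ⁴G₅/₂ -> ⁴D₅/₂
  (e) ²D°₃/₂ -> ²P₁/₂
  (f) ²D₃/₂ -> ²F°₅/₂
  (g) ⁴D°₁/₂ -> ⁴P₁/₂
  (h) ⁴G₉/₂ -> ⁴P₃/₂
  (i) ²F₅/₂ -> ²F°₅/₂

(a) allowed
(b) forbidden (parity, ΔS, ΔL, ΔJ fail)
(c) forbidden (parity, ΔS, ΔL, ΔJ fail)
(d) forbidden (parity, ΔL fail)
(e) allowed
(f) allowed
(g) allowed
(h) forbidden (parity, ΔL, ΔJ fail)
(i) allowed
Total allowed: 5 of 9.

5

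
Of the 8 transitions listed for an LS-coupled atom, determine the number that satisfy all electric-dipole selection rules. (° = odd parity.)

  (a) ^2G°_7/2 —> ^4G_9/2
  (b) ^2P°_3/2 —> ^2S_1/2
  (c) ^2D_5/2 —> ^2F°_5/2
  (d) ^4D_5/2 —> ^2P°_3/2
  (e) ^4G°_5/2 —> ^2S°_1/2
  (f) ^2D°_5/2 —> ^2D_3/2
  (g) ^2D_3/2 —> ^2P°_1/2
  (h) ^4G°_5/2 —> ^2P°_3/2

4

(a) forbidden (ΔS fails)
(b) allowed
(c) allowed
(d) forbidden (ΔS fails)
(e) forbidden (parity, ΔS, ΔL, ΔJ fail)
(f) allowed
(g) allowed
(h) forbidden (parity, ΔS, ΔL fail)
Total allowed: 4 of 8.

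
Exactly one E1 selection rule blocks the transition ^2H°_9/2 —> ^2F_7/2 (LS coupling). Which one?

the ΔL = 0, ±1 rule

Reading off the term symbols: S 1/2→1/2, L 5→3, J 9/2→7/2, parity odd→even.
Parity must change: odd → even — satisfied.
ΔS = 0: S: 1/2 → 1/2 — satisfied.
ΔL = 0, ±1 (not L=0↔0): L: 5 → 3, ΔL = -2 — violated.
ΔJ = 0, ±1 (not J=0↔0): J: 9/2 → 7/2, ΔJ = -1 — satisfied.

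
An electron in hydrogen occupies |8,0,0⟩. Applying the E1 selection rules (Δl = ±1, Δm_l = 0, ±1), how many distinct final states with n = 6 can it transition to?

E1 requires Δl = ±1, so l_f ∈ {-1, 1}; with 0 ≤ l_f ≤ n_f−1 = 5, the allowed l_f values are {1}.
For l_f = 1: m_f ∈ {m_i−1, m_i, m_i+1} ∩ [−1, 1] = {-1, 0, 1} → 3 states.
Total: 3.

3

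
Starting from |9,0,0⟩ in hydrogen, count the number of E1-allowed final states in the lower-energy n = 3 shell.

3

E1 requires Δl = ±1, so l_f ∈ {-1, 1}; with 0 ≤ l_f ≤ n_f−1 = 2, the allowed l_f values are {1}.
For l_f = 1: m_f ∈ {m_i−1, m_i, m_i+1} ∩ [−1, 1] = {-1, 0, 1} → 3 states.
Total: 3.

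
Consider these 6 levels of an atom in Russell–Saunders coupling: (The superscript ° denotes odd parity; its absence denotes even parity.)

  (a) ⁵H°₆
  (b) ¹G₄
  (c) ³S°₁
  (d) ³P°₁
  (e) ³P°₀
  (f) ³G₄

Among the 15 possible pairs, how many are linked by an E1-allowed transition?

0

(a)–(b): forbidden (ΔS, ΔJ).
(a)–(c): forbidden (parity, ΔS, ΔL, ΔJ).
(a)–(d): forbidden (parity, ΔS, ΔL, ΔJ).
(a)–(e): forbidden (parity, ΔS, ΔL, ΔJ).
(a)–(f): forbidden (ΔS, ΔJ).
(b)–(c): forbidden (ΔS, ΔL, ΔJ).
(b)–(d): forbidden (ΔS, ΔL, ΔJ).
(b)–(e): forbidden (ΔS, ΔL, ΔJ).
(b)–(f): forbidden (parity, ΔS).
(c)–(d): forbidden (parity).
(c)–(e): forbidden (parity).
(c)–(f): forbidden (ΔL, ΔJ).
(d)–(e): forbidden (parity).
(d)–(f): forbidden (ΔL, ΔJ).
(e)–(f): forbidden (ΔL, ΔJ).
Allowed pairs: 0 of 15.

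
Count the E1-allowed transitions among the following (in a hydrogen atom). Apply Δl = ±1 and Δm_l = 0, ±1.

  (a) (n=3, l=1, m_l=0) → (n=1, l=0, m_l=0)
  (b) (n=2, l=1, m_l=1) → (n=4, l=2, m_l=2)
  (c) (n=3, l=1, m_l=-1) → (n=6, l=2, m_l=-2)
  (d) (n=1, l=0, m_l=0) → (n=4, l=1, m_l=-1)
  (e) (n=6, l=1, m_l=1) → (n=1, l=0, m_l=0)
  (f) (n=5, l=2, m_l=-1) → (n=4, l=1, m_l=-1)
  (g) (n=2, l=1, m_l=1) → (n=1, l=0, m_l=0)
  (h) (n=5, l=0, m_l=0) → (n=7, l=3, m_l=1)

7

(a) allowed
(b) allowed
(c) allowed
(d) allowed
(e) allowed
(f) allowed
(g) allowed
(h) forbidden — Δl = +3 (E1 requires Δl = ±1)
Total allowed: 7 of 8.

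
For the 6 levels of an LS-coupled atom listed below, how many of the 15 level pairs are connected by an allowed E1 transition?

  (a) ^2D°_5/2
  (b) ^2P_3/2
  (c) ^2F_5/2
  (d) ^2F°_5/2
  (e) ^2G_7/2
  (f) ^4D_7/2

(a)–(b): allowed.
(a)–(c): allowed.
(a)–(d): forbidden (parity).
(a)–(e): forbidden (ΔL).
(a)–(f): forbidden (ΔS).
(b)–(c): forbidden (parity, ΔL).
(b)–(d): forbidden (ΔL).
(b)–(e): forbidden (parity, ΔL, ΔJ).
(b)–(f): forbidden (parity, ΔS, ΔJ).
(c)–(d): allowed.
(c)–(e): forbidden (parity).
(c)–(f): forbidden (parity, ΔS).
(d)–(e): allowed.
(d)–(f): forbidden (ΔS).
(e)–(f): forbidden (parity, ΔS, ΔL).
Allowed pairs: 4 of 15.

4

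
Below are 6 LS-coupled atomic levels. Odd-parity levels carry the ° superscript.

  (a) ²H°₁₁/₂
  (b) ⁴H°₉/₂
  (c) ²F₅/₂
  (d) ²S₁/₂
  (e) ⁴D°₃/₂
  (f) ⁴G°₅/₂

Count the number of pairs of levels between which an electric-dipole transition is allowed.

0

(a)–(b): forbidden (parity, ΔS).
(a)–(c): forbidden (ΔL, ΔJ).
(a)–(d): forbidden (ΔL, ΔJ).
(a)–(e): forbidden (parity, ΔS, ΔL, ΔJ).
(a)–(f): forbidden (parity, ΔS, ΔJ).
(b)–(c): forbidden (ΔS, ΔL, ΔJ).
(b)–(d): forbidden (ΔS, ΔL, ΔJ).
(b)–(e): forbidden (parity, ΔL, ΔJ).
(b)–(f): forbidden (parity, ΔJ).
(c)–(d): forbidden (parity, ΔL, ΔJ).
(c)–(e): forbidden (ΔS).
(c)–(f): forbidden (ΔS).
(d)–(e): forbidden (ΔS, ΔL).
(d)–(f): forbidden (ΔS, ΔL, ΔJ).
(e)–(f): forbidden (parity, ΔL).
Allowed pairs: 0 of 15.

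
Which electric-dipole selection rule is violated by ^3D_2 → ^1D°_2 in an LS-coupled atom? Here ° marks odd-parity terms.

the ΔS = 0 rule

Reading off the term symbols: S 1→0, L 2→2, J 2→2, parity even→odd.
Parity must change: even → odd — ok.
ΔS = 0: S: 1 → 0 — fails.
ΔL = 0, ±1 (not L=0↔0): L: 2 → 2, ΔL = +0 — ok.
ΔJ = 0, ±1 (not J=0↔0): J: 2 → 2, ΔJ = +0 — ok.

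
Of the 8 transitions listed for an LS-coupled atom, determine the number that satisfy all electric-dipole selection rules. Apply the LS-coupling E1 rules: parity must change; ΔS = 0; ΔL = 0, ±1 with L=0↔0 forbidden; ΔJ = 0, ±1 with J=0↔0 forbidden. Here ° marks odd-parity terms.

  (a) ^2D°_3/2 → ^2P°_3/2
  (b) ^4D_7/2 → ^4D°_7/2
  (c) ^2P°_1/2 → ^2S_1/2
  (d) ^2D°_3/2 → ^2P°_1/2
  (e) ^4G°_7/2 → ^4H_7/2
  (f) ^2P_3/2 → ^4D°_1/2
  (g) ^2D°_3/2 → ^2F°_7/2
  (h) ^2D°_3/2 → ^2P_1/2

4

(a) forbidden (parity fails)
(b) allowed
(c) allowed
(d) forbidden (parity fails)
(e) allowed
(f) forbidden (ΔS fails)
(g) forbidden (parity, ΔJ fail)
(h) allowed
Total allowed: 4 of 8.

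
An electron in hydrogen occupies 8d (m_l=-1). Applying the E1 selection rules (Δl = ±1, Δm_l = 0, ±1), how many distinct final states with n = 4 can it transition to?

5

E1 requires Δl = ±1, so l_f ∈ {1, 3}; with 0 ≤ l_f ≤ n_f−1 = 3, the allowed l_f values are {1, 3}.
For l_f = 1: m_f ∈ {m_i−1, m_i, m_i+1} ∩ [−1, 1] = {-1, 0} → 2 states.
For l_f = 3: m_f ∈ {m_i−1, m_i, m_i+1} ∩ [−3, 3] = {-2, -1, 0} → 3 states.
Total: 5.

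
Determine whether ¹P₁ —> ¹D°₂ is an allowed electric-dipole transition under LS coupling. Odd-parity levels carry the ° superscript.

allowed

Reading off the term symbols: S 0→0, L 1→2, J 1→2, parity even→odd.
Parity must change: even → odd — ✓.
ΔS = 0: S: 0 → 0 — ✓.
ΔJ = 0, ±1 (not J=0↔0): J: 1 → 2, ΔJ = +1 — ✓.
ΔL = 0, ±1 (not L=0↔0): L: 1 → 2, ΔL = +1 — ✓.
All four E1 rules are satisfied.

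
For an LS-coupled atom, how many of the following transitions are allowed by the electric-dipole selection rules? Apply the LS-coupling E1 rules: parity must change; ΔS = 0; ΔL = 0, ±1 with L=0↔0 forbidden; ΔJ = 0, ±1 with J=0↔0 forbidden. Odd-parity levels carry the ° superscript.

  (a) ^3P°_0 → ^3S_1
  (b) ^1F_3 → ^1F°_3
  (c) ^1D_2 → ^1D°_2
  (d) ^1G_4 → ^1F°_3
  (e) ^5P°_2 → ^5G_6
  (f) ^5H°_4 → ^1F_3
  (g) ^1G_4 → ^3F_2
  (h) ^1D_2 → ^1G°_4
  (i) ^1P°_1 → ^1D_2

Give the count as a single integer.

5

(a) allowed
(b) allowed
(c) allowed
(d) allowed
(e) forbidden (ΔL, ΔJ fail)
(f) forbidden (ΔS, ΔL fail)
(g) forbidden (parity, ΔS, ΔJ fail)
(h) forbidden (ΔL, ΔJ fail)
(i) allowed
Total allowed: 5 of 9.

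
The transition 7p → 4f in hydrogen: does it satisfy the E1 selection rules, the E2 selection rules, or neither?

Δl = 3 − 1 = +2; l_i + l_f = 4.
E1 (Δl = ±1): not satisfied.
E2 (Δl = 0,±2, l_i+l_f ≥ 2): satisfied.

E2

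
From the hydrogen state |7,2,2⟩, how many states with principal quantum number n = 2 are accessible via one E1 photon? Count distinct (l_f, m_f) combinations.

E1 requires Δl = ±1, so l_f ∈ {1, 3}; with 0 ≤ l_f ≤ n_f−1 = 1, the allowed l_f values are {1}.
For l_f = 1: m_f ∈ {m_i−1, m_i, m_i+1} ∩ [−1, 1] = {1} → 1 state.
Total: 1.

1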